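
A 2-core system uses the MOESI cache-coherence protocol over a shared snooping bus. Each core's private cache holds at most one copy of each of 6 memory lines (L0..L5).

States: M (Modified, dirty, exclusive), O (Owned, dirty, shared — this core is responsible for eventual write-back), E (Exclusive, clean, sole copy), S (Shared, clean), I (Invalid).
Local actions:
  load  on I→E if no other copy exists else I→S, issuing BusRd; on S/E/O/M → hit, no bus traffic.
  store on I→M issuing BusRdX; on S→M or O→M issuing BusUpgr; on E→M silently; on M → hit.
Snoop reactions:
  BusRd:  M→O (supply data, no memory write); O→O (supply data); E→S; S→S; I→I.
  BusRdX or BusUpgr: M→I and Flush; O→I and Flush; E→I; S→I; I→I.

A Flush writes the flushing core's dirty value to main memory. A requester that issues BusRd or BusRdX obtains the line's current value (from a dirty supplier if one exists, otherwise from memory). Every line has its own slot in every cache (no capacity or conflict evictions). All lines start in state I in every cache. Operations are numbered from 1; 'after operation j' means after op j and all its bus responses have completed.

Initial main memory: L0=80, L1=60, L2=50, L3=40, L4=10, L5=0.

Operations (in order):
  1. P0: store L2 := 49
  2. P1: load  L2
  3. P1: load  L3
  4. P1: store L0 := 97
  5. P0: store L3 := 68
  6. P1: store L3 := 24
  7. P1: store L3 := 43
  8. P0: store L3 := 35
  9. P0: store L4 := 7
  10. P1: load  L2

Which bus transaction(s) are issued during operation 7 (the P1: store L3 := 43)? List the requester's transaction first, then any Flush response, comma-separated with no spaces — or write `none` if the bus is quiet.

step 1: P0: store L2 := 49  ⟶  MI  (L2)  txn=BusRdX  M[L2]=50
step 2: P1: load  L2  ⟶  OS  (L2)  txn=BusRd  M[L2]=50
step 3: P1: load  L3  ⟶  IE  (L3)  txn=BusRd  M[L3]=40
step 4: P1: store L0 := 97  ⟶  IM  (L0)  txn=BusRdX  M[L0]=80
step 5: P0: store L3 := 68  ⟶  MI  (L3)  txn=BusRdX  M[L3]=40
step 6: P1: store L3 := 24  ⟶  IM  (L3)  txn=BusRdX+Flush  M[L3]=68
step 7: P1: store L3 := 43  ⟶  IM  (L3)  txn=∅  M[L3]=68
step 8: P0: store L3 := 35  ⟶  MI  (L3)  txn=BusRdX+Flush  M[L3]=43
step 9: P0: store L4 := 7  ⟶  MI  (L4)  txn=BusRdX  M[L4]=10
step 10: P1: load  L2  ⟶  OS  (L2)  txn=∅  M[L2]=50

bus = none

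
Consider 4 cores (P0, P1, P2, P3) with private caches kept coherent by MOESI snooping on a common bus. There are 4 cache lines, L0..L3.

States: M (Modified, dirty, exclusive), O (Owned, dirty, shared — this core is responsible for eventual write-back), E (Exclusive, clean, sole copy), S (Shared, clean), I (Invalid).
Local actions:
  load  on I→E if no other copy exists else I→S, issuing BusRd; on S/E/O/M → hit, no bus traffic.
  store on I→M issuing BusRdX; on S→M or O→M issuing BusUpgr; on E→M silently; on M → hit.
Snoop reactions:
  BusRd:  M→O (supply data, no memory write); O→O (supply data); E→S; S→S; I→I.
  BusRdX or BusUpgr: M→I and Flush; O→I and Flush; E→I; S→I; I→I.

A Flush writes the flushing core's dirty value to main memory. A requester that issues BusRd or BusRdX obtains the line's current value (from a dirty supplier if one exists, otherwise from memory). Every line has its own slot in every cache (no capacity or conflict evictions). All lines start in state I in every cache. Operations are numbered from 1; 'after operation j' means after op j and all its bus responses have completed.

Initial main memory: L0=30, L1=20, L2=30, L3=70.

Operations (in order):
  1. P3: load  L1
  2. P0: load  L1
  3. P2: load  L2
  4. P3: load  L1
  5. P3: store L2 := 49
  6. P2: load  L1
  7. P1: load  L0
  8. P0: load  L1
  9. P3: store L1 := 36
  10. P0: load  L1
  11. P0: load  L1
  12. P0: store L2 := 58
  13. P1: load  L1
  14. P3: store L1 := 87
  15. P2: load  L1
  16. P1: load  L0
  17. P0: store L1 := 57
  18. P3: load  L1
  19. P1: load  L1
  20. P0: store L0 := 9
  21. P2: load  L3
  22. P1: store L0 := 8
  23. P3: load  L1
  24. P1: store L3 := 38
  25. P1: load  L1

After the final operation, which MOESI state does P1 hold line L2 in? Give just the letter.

step 1: P3: load  L1  ⟶  IIIE  (L1)  txn=BusRd  M[L1]=20
step 2: P0: load  L1  ⟶  SIIS  (L1)  txn=BusRd  M[L1]=20
step 3: P2: load  L2  ⟶  IIEI  (L2)  txn=BusRd  M[L2]=30
step 4: P3: load  L1  ⟶  SIIS  (L1)  txn=∅  M[L1]=20
step 5: P3: store L2 := 49  ⟶  IIIM  (L2)  txn=BusRdX  M[L2]=30
step 6: P2: load  L1  ⟶  SISS  (L1)  txn=BusRd  M[L1]=20
step 7: P1: load  L0  ⟶  IEII  (L0)  txn=BusRd  M[L0]=30
step 8: P0: load  L1  ⟶  SISS  (L1)  txn=∅  M[L1]=20
step 9: P3: store L1 := 36  ⟶  IIIM  (L1)  txn=BusUpgr  M[L1]=20
step 10: P0: load  L1  ⟶  SIIO  (L1)  txn=BusRd  M[L1]=20
step 11: P0: load  L1  ⟶  SIIO  (L1)  txn=∅  M[L1]=20
step 12: P0: store L2 := 58  ⟶  MIII  (L2)  txn=BusRdX+Flush  M[L2]=49
step 13: P1: load  L1  ⟶  SSIO  (L1)  txn=BusRd  M[L1]=20
step 14: P3: store L1 := 87  ⟶  IIIM  (L1)  txn=BusUpgr  M[L1]=20
step 15: P2: load  L1  ⟶  IISO  (L1)  txn=BusRd  M[L1]=20
step 16: P1: load  L0  ⟶  IEII  (L0)  txn=∅  M[L0]=30
step 17: P0: store L1 := 57  ⟶  MIII  (L1)  txn=BusRdX+Flush  M[L1]=87
step 18: P3: load  L1  ⟶  OIIS  (L1)  txn=BusRd  M[L1]=87
step 19: P1: load  L1  ⟶  OSIS  (L1)  txn=BusRd  M[L1]=87
step 20: P0: store L0 := 9  ⟶  MIII  (L0)  txn=BusRdX  M[L0]=30
step 21: P2: load  L3  ⟶  IIEI  (L3)  txn=BusRd  M[L3]=70
step 22: P1: store L0 := 8  ⟶  IMII  (L0)  txn=BusRdX+Flush  M[L0]=9
step 23: P3: load  L1  ⟶  OSIS  (L1)  txn=∅  M[L1]=87
step 24: P1: store L3 := 38  ⟶  IMII  (L3)  txn=BusRdX  M[L3]=70
step 25: P1: load  L1  ⟶  OSIS  (L1)  txn=∅  M[L1]=87

state = I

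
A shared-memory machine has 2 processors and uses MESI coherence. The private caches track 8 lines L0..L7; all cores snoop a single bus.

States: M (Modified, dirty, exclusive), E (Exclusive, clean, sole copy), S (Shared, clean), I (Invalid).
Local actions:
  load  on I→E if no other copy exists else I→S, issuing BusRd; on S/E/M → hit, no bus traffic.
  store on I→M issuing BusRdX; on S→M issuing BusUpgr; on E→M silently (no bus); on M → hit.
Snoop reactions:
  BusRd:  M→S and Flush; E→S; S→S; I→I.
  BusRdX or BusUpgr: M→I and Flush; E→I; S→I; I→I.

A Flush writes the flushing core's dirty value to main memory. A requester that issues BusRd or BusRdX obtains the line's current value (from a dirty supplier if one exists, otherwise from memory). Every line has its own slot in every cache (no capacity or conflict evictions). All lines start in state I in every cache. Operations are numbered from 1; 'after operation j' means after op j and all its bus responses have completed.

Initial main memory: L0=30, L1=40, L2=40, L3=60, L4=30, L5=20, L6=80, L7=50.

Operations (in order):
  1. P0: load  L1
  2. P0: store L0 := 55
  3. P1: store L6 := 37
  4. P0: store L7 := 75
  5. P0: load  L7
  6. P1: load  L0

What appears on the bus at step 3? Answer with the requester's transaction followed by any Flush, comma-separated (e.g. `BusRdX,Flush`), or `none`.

bus = BusRdX

step 1: P0: load  L1  ⟶  EI  (L1)  txn=BusRd  M[L1]=40
step 2: P0: store L0 := 55  ⟶  MI  (L0)  txn=BusRdX  M[L0]=30
step 3: P1: store L6 := 37  ⟶  IM  (L6)  txn=BusRdX  M[L6]=80
step 4: P0: store L7 := 75  ⟶  MI  (L7)  txn=BusRdX  M[L7]=50
step 5: P0: load  L7  ⟶  MI  (L7)  txn=∅  M[L7]=50
step 6: P1: load  L0  ⟶  SS  (L0)  txn=BusRd+Flush  M[L0]=55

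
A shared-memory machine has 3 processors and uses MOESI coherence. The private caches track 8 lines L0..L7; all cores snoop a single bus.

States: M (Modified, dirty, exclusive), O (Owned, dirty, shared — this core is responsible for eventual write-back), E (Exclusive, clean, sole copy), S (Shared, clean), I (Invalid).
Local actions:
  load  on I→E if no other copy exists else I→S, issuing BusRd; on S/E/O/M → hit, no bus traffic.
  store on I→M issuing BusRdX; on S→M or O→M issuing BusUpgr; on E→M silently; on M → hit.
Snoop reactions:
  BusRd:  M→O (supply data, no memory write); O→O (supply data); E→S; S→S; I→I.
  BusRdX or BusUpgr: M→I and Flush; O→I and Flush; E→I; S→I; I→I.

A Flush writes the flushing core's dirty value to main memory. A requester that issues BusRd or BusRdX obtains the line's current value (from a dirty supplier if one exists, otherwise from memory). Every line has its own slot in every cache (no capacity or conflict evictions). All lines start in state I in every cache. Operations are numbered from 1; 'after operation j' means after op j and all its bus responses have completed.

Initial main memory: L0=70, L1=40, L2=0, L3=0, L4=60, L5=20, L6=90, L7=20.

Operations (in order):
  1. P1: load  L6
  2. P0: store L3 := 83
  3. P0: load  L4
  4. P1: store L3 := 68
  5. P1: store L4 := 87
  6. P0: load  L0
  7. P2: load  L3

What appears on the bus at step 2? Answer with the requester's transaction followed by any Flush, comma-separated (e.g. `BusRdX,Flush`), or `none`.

1. P1: load  L6  bus=[BusRd]  L6: P0=I P1=E P2=I  mem[L6]=90
2. P0: store L3 := 83  bus=[BusRdX]  L3: P0=M P1=I P2=I  mem[L3]=0
3. P0: load  L4  bus=[BusRd]  L4: P0=E P1=I P2=I  mem[L4]=60
4. P1: store L3 := 68  bus=[BusRdX,Flush]  L3: P0=I P1=M P2=I  mem[L3]=83
5. P1: store L4 := 87  bus=[BusRdX]  L4: P0=I P1=M P2=I  mem[L4]=60
6. P0: load  L0  bus=[BusRd]  L0: P0=E P1=I P2=I  mem[L0]=70
7. P2: load  L3  bus=[BusRd]  L3: P0=I P1=O P2=S  mem[L3]=83

bus = BusRdX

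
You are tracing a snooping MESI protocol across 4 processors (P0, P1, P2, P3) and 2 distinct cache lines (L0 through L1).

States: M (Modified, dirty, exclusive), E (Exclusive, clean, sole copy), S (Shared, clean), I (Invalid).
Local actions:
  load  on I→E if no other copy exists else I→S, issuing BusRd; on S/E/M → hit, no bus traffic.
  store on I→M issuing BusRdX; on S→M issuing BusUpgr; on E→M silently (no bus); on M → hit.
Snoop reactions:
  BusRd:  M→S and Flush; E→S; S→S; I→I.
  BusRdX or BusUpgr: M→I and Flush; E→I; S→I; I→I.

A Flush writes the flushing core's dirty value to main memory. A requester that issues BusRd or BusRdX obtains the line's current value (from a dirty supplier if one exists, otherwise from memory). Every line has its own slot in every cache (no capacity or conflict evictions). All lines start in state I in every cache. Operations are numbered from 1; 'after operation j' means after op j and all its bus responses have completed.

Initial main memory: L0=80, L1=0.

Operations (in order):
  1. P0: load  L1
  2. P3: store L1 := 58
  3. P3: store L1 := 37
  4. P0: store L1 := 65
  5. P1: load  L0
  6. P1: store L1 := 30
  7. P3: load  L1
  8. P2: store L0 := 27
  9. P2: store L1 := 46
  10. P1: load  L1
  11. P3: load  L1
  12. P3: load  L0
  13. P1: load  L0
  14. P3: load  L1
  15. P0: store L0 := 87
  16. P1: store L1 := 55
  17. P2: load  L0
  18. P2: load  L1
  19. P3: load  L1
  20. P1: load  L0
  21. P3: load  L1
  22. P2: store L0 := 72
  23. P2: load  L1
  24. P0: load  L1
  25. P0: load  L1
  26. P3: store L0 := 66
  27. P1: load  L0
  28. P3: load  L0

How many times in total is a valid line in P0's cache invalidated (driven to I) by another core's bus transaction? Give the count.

1. P0: load  L1  bus=[BusRd]  L1: P0=E P1=I P2=I P3=I  mem[L1]=0
2. P3: store L1 := 58  bus=[BusRdX]  L1: P0=I P1=I P2=I P3=M  mem[L1]=0
3. P3: store L1 := 37  bus=[-]  L1: P0=I P1=I P2=I P3=M  mem[L1]=0
4. P0: store L1 := 65  bus=[BusRdX,Flush]  L1: P0=M P1=I P2=I P3=I  mem[L1]=37
5. P1: load  L0  bus=[BusRd]  L0: P0=I P1=E P2=I P3=I  mem[L0]=80
6. P1: store L1 := 30  bus=[BusRdX,Flush]  L1: P0=I P1=M P2=I P3=I  mem[L1]=65
7. P3: load  L1  bus=[BusRd,Flush]  L1: P0=I P1=S P2=I P3=S  mem[L1]=30
8. P2: store L0 := 27  bus=[BusRdX]  L0: P0=I P1=I P2=M P3=I  mem[L0]=80
9. P2: store L1 := 46  bus=[BusRdX]  L1: P0=I P1=I P2=M P3=I  mem[L1]=30
10. P1: load  L1  bus=[BusRd,Flush]  L1: P0=I P1=S P2=S P3=I  mem[L1]=46
11. P3: load  L1  bus=[BusRd]  L1: P0=I P1=S P2=S P3=S  mem[L1]=46
12. P3: load  L0  bus=[BusRd,Flush]  L0: P0=I P1=I P2=S P3=S  mem[L0]=27
13. P1: load  L0  bus=[BusRd]  L0: P0=I P1=S P2=S P3=S  mem[L0]=27
14. P3: load  L1  bus=[-]  L1: P0=I P1=S P2=S P3=S  mem[L1]=46
15. P0: store L0 := 87  bus=[BusRdX]  L0: P0=M P1=I P2=I P3=I  mem[L0]=27
16. P1: store L1 := 55  bus=[BusUpgr]  L1: P0=I P1=M P2=I P3=I  mem[L1]=46
17. P2: load  L0  bus=[BusRd,Flush]  L0: P0=S P1=I P2=S P3=I  mem[L0]=87
18. P2: load  L1  bus=[BusRd,Flush]  L1: P0=I P1=S P2=S P3=I  mem[L1]=55
19. P3: load  L1  bus=[BusRd]  L1: P0=I P1=S P2=S P3=S  mem[L1]=55
20. P1: load  L0  bus=[BusRd]  L0: P0=S P1=S P2=S P3=I  mem[L0]=87
21. P3: load  L1  bus=[-]  L1: P0=I P1=S P2=S P3=S  mem[L1]=55
22. P2: store L0 := 72  bus=[BusUpgr]  L0: P0=I P1=I P2=M P3=I  mem[L0]=87
23. P2: load  L1  bus=[-]  L1: P0=I P1=S P2=S P3=S  mem[L1]=55
24. P0: load  L1  bus=[BusRd]  L1: P0=S P1=S P2=S P3=S  mem[L1]=55
25. P0: load  L1  bus=[-]  L1: P0=S P1=S P2=S P3=S  mem[L1]=55
26. P3: store L0 := 66  bus=[BusRdX,Flush]  L0: P0=I P1=I P2=I P3=M  mem[L0]=72
27. P1: load  L0  bus=[BusRd,Flush]  L0: P0=I P1=S P2=I P3=S  mem[L0]=66
28. P3: load  L0  bus=[-]  L0: P0=I P1=S P2=I P3=S  mem[L0]=66

invalidations = 3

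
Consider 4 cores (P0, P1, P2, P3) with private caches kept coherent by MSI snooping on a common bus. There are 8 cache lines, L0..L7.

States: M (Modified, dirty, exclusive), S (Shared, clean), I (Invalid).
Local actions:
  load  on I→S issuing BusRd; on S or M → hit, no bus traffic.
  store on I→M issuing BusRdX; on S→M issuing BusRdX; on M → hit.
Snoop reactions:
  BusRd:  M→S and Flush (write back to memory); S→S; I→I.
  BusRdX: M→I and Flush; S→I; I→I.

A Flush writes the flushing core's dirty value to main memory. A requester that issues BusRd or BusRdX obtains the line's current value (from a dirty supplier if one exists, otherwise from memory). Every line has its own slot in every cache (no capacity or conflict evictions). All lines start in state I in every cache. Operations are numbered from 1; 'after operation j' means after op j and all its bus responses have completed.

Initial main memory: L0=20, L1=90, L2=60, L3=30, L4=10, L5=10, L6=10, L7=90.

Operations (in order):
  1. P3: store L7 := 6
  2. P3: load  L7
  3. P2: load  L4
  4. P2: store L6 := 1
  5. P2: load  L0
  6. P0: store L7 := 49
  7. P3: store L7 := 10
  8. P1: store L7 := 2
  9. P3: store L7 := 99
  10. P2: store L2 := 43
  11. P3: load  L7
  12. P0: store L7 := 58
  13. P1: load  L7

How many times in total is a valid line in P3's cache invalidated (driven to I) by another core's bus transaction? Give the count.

invalidations = 3

[1] P3: store L7 := 6 | P0:I, P1:I, P2:I, P3:M(6) | bus: BusRdX
[2] P3: load  L7 | P0:I, P1:I, P2:I, P3:M(6) | bus: none
[3] P2: load  L4 | P0:I, P1:I, P2:S(10), P3:I | bus: BusRd
[4] P2: store L6 := 1 | P0:I, P1:I, P2:M(1), P3:I | bus: BusRdX
[5] P2: load  L0 | P0:I, P1:I, P2:S(20), P3:I | bus: BusRd
[6] P0: store L7 := 49 | P0:M(49), P1:I, P2:I, P3:I | bus: BusRdX,Flush
[7] P3: store L7 := 10 | P0:I, P1:I, P2:I, P3:M(10) | bus: BusRdX,Flush
[8] P1: store L7 := 2 | P0:I, P1:M(2), P2:I, P3:I | bus: BusRdX,Flush
[9] P3: store L7 := 99 | P0:I, P1:I, P2:I, P3:M(99) | bus: BusRdX,Flush
[10] P2: store L2 := 43 | P0:I, P1:I, P2:M(43), P3:I | bus: BusRdX
[11] P3: load  L7 | P0:I, P1:I, P2:I, P3:M(99) | bus: none
[12] P0: store L7 := 58 | P0:M(58), P1:I, P2:I, P3:I | bus: BusRdX,Flush
[13] P1: load  L7 | P0:S(58), P1:S(58), P2:I, P3:I | bus: BusRd,Flush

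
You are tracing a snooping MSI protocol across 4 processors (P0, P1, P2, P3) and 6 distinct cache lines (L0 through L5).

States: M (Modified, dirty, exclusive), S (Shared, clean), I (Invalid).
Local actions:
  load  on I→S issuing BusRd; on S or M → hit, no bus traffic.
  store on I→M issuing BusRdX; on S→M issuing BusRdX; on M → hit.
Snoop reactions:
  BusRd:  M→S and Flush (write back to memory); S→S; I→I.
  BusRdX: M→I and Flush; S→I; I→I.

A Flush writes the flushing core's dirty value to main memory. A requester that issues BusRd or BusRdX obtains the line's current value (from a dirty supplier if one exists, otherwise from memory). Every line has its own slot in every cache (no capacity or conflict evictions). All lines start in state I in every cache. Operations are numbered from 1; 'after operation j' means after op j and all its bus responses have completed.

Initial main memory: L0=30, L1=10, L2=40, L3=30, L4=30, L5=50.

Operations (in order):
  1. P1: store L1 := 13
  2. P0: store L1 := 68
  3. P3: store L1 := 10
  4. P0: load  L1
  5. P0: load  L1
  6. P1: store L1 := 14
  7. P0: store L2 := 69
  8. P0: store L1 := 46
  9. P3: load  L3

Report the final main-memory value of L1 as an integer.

memory[L1] = 14

  op1 P1: store L1 := 13 → I/M/I/I on L1; bus BusRdX; mem=10
  op2 P0: store L1 := 68 → M/I/I/I on L1; bus BusRdX Flush; mem=13
  op3 P3: store L1 := 10 → I/I/I/M on L1; bus BusRdX Flush; mem=68
  op4 P0: load  L1 → S/I/I/S on L1; bus BusRd Flush; mem=10
  op5 P0: load  L1 → S/I/I/S on L1; bus (none); mem=10
  op6 P1: store L1 := 14 → I/M/I/I on L1; bus BusRdX; mem=10
  op7 P0: store L2 := 69 → M/I/I/I on L2; bus BusRdX; mem=40
  op8 P0: store L1 := 46 → M/I/I/I on L1; bus BusRdX Flush; mem=14
  op9 P3: load  L3 → I/I/I/S on L3; bus BusRd; mem=30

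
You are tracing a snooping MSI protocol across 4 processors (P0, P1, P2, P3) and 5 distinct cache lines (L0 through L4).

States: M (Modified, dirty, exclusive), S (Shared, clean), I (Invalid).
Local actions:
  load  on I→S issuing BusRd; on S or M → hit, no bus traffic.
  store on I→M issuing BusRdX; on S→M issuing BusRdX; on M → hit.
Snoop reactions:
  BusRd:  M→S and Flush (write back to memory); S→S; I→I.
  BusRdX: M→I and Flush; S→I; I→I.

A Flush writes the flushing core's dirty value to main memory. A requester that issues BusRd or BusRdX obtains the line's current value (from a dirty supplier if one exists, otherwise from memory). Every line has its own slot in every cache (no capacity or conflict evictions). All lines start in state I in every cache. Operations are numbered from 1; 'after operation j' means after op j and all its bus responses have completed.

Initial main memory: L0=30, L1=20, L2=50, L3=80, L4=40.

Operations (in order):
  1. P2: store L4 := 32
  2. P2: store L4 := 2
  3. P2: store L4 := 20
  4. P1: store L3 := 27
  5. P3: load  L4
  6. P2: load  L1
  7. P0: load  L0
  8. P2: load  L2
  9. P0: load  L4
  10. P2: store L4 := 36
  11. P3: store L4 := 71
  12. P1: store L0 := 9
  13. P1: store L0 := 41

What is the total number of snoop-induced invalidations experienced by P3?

invalidations = 1

[1] P2: store L4 := 32 | P0:I, P1:I, P2:M(32), P3:I | bus: BusRdX
[2] P2: store L4 := 2 | P0:I, P1:I, P2:M(2), P3:I | bus: none
[3] P2: store L4 := 20 | P0:I, P1:I, P2:M(20), P3:I | bus: none
[4] P1: store L3 := 27 | P0:I, P1:M(27), P2:I, P3:I | bus: BusRdX
[5] P3: load  L4 | P0:I, P1:I, P2:S(20), P3:S(20) | bus: BusRd,Flush
[6] P2: load  L1 | P0:I, P1:I, P2:S(20), P3:I | bus: BusRd
[7] P0: load  L0 | P0:S(30), P1:I, P2:I, P3:I | bus: BusRd
[8] P2: load  L2 | P0:I, P1:I, P2:S(50), P3:I | bus: BusRd
[9] P0: load  L4 | P0:S(20), P1:I, P2:S(20), P3:S(20) | bus: BusRd
[10] P2: store L4 := 36 | P0:I, P1:I, P2:M(36), P3:I | bus: BusRdX
[11] P3: store L4 := 71 | P0:I, P1:I, P2:I, P3:M(71) | bus: BusRdX,Flush
[12] P1: store L0 := 9 | P0:I, P1:M(9), P2:I, P3:I | bus: BusRdX
[13] P1: store L0 := 41 | P0:I, P1:M(41), P2:I, P3:I | bus: none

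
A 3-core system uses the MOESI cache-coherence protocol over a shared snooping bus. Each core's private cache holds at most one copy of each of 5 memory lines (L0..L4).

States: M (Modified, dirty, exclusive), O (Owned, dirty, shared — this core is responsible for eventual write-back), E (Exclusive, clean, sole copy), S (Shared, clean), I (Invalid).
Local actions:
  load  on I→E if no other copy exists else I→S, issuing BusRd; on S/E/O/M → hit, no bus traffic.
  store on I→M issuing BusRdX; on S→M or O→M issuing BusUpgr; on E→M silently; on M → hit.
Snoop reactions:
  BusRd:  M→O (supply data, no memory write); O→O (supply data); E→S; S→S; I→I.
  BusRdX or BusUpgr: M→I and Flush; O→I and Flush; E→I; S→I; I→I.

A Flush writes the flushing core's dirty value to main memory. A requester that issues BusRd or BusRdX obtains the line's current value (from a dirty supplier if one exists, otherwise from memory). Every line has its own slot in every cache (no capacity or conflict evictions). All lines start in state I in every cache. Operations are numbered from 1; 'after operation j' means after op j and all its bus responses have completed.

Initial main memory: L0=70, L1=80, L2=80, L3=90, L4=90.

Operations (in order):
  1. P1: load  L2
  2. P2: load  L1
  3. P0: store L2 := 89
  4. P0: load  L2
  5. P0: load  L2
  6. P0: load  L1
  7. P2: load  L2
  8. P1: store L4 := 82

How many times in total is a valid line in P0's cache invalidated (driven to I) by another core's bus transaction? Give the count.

invalidations = 0

[1] P1: load  L2 | P0:I, P1:E(80), P2:I | bus: BusRd
[2] P2: load  L1 | P0:I, P1:I, P2:E(80) | bus: BusRd
[3] P0: store L2 := 89 | P0:M(89), P1:I, P2:I | bus: BusRdX
[4] P0: load  L2 | P0:M(89), P1:I, P2:I | bus: none
[5] P0: load  L2 | P0:M(89), P1:I, P2:I | bus: none
[6] P0: load  L1 | P0:S(80), P1:I, P2:S(80) | bus: BusRd
[7] P2: load  L2 | P0:O(89), P1:I, P2:S(89) | bus: BusRd
[8] P1: store L4 := 82 | P0:I, P1:M(82), P2:I | bus: BusRdX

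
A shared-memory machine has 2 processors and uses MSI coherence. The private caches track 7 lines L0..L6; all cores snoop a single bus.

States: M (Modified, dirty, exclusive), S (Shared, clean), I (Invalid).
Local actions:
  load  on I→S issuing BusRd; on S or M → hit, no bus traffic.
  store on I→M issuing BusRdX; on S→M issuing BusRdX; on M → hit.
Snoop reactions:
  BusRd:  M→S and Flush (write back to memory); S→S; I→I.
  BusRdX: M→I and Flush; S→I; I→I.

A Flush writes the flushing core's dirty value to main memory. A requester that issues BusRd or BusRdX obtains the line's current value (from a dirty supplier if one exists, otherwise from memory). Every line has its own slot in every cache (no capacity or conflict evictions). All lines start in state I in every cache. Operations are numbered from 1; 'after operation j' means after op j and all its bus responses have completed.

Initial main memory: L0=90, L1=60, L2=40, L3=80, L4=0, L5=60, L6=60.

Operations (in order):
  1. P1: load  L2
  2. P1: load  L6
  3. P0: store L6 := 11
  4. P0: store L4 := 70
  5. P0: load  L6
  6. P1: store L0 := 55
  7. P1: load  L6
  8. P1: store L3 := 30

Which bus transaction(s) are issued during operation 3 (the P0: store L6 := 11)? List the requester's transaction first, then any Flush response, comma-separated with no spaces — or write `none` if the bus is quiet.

  op1 P1: load  L2 → I/S on L2; bus BusRd; mem=40
  op2 P1: load  L6 → I/S on L6; bus BusRd; mem=60
  op3 P0: store L6 := 11 → M/I on L6; bus BusRdX; mem=60
  op4 P0: store L4 := 70 → M/I on L4; bus BusRdX; mem=0
  op5 P0: load  L6 → M/I on L6; bus (none); mem=60
  op6 P1: store L0 := 55 → I/M on L0; bus BusRdX; mem=90
  op7 P1: load  L6 → S/S on L6; bus BusRd Flush; mem=11
  op8 P1: store L3 := 30 → I/M on L3; bus BusRdX; mem=80

bus = BusRdX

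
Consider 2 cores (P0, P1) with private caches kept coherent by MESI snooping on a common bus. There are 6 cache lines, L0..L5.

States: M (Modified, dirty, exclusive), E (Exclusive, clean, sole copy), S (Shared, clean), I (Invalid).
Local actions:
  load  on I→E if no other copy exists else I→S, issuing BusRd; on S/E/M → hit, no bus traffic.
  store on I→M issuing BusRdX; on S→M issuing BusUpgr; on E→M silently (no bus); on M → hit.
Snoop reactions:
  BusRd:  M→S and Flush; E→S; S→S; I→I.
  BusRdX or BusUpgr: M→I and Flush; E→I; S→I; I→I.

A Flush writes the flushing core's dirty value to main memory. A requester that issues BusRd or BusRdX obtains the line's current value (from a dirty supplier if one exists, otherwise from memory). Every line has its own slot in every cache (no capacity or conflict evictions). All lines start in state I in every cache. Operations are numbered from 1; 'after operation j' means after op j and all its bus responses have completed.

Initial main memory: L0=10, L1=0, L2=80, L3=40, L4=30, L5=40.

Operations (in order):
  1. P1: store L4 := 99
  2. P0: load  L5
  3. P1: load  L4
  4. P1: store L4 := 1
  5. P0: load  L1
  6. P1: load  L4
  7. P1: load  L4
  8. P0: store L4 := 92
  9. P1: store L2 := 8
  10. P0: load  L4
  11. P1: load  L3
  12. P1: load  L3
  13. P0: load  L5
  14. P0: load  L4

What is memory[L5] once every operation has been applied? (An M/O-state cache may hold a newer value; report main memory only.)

memory[L5] = 40

[1] P1: store L4 := 99 | P0:I, P1:M(99) | bus: BusRdX
[2] P0: load  L5 | P0:E(40), P1:I | bus: BusRd
[3] P1: load  L4 | P0:I, P1:M(99) | bus: none
[4] P1: store L4 := 1 | P0:I, P1:M(1) | bus: none
[5] P0: load  L1 | P0:E(0), P1:I | bus: BusRd
[6] P1: load  L4 | P0:I, P1:M(1) | bus: none
[7] P1: load  L4 | P0:I, P1:M(1) | bus: none
[8] P0: store L4 := 92 | P0:M(92), P1:I | bus: BusRdX,Flush
[9] P1: store L2 := 8 | P0:I, P1:M(8) | bus: BusRdX
[10] P0: load  L4 | P0:M(92), P1:I | bus: none
[11] P1: load  L3 | P0:I, P1:E(40) | bus: BusRd
[12] P1: load  L3 | P0:I, P1:E(40) | bus: none
[13] P0: load  L5 | P0:E(40), P1:I | bus: none
[14] P0: load  L4 | P0:M(92), P1:I | bus: none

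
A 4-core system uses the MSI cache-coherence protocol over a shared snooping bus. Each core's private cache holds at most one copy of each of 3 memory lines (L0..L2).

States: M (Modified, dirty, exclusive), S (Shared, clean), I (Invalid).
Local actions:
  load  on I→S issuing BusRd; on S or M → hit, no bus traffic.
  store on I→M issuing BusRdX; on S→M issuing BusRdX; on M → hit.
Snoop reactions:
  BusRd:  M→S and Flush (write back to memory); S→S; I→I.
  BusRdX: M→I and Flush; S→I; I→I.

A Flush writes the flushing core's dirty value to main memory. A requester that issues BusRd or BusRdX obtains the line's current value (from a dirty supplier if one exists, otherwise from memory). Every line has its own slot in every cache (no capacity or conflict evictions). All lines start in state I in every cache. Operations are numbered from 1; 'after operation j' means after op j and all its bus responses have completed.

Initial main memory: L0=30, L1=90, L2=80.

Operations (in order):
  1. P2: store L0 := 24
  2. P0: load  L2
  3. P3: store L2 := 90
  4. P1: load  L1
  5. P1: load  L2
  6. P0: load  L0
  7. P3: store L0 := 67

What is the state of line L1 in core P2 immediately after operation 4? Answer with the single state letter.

state = I

  op1 P2: store L0 := 24 → I/I/M/I on L0; bus BusRdX; mem=30
  op2 P0: load  L2 → S/I/I/I on L2; bus BusRd; mem=80
  op3 P3: store L2 := 90 → I/I/I/M on L2; bus BusRdX; mem=80
  op4 P1: load  L1 → I/S/I/I on L1; bus BusRd; mem=90
  op5 P1: load  L2 → I/S/I/S on L2; bus BusRd Flush; mem=90
  op6 P0: load  L0 → S/I/S/I on L0; bus BusRd Flush; mem=24
  op7 P3: store L0 := 67 → I/I/I/M on L0; bus BusRdX; mem=24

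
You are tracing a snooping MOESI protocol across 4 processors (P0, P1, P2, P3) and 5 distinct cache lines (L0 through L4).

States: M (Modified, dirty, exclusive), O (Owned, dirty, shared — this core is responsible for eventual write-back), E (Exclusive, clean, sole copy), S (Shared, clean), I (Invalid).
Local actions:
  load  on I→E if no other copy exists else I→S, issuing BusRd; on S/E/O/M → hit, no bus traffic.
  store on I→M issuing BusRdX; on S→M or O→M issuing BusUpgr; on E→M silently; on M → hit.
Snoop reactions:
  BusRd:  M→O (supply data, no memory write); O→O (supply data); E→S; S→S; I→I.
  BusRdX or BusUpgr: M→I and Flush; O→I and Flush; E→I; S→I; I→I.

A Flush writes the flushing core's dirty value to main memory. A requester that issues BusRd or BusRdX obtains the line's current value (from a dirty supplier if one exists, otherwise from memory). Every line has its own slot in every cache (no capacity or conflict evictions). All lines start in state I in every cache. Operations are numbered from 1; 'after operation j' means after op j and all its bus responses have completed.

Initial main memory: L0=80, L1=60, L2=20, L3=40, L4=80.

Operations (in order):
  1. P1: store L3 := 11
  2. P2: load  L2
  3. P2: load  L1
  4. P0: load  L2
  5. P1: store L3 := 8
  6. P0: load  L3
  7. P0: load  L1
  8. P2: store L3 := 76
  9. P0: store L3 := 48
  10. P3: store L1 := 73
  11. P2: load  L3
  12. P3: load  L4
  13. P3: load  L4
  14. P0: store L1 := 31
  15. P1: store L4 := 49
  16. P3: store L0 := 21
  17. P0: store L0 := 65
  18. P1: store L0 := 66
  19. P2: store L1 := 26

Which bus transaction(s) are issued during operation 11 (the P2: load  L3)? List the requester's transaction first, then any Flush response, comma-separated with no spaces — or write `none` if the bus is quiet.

  op1 P1: store L3 := 11 → I/M/I/I on L3; bus BusRdX; mem=40
  op2 P2: load  L2 → I/I/E/I on L2; bus BusRd; mem=20
  op3 P2: load  L1 → I/I/E/I on L1; bus BusRd; mem=60
  op4 P0: load  L2 → S/I/S/I on L2; bus BusRd; mem=20
  op5 P1: store L3 := 8 → I/M/I/I on L3; bus (none); mem=40
  op6 P0: load  L3 → S/O/I/I on L3; bus BusRd; mem=40
  op7 P0: load  L1 → S/I/S/I on L1; bus BusRd; mem=60
  op8 P2: store L3 := 76 → I/I/M/I on L3; bus BusRdX Flush; mem=8
  op9 P0: store L3 := 48 → M/I/I/I on L3; bus BusRdX Flush; mem=76
  op10 P3: store L1 := 73 → I/I/I/M on L1; bus BusRdX; mem=60
  op11 P2: load  L3 → O/I/S/I on L3; bus BusRd; mem=76
  op12 P3: load  L4 → I/I/I/E on L4; bus BusRd; mem=80
  op13 P3: load  L4 → I/I/I/E on L4; bus (none); mem=80
  op14 P0: store L1 := 31 → M/I/I/I on L1; bus BusRdX Flush; mem=73
  op15 P1: store L4 := 49 → I/M/I/I on L4; bus BusRdX; mem=80
  op16 P3: store L0 := 21 → I/I/I/M on L0; bus BusRdX; mem=80
  op17 P0: store L0 := 65 → M/I/I/I on L0; bus BusRdX Flush; mem=21
  op18 P1: store L0 := 66 → I/M/I/I on L0; bus BusRdX Flush; mem=65
  op19 P2: store L1 := 26 → I/I/M/I on L1; bus BusRdX Flush; mem=31

bus = BusRd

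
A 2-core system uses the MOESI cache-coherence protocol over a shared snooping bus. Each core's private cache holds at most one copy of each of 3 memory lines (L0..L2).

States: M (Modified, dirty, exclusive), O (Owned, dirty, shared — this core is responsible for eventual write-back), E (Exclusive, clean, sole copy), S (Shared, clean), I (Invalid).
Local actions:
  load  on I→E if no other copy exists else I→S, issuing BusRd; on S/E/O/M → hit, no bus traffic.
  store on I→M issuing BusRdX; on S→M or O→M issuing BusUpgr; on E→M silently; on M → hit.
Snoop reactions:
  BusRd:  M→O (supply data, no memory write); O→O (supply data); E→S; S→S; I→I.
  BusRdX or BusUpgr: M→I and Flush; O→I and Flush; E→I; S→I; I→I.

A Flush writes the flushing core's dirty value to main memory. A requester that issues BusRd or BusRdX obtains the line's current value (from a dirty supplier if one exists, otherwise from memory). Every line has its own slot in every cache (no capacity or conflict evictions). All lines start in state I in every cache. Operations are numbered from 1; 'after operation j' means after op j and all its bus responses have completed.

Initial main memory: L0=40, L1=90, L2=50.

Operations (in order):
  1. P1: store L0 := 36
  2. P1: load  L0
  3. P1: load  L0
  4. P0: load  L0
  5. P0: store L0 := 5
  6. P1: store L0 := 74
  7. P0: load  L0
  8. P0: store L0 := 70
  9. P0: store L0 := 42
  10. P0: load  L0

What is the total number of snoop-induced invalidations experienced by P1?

[1] P1: store L0 := 36 | P0:I, P1:M(36) | bus: BusRdX
[2] P1: load  L0 | P0:I, P1:M(36) | bus: none
[3] P1: load  L0 | P0:I, P1:M(36) | bus: none
[4] P0: load  L0 | P0:S(36), P1:O(36) | bus: BusRd
[5] P0: store L0 := 5 | P0:M(5), P1:I | bus: BusUpgr,Flush
[6] P1: store L0 := 74 | P0:I, P1:M(74) | bus: BusRdX,Flush
[7] P0: load  L0 | P0:S(74), P1:O(74) | bus: BusRd
[8] P0: store L0 := 70 | P0:M(70), P1:I | bus: BusUpgr,Flush
[9] P0: store L0 := 42 | P0:M(42), P1:I | bus: none
[10] P0: load  L0 | P0:M(42), P1:I | bus: none

invalidations = 2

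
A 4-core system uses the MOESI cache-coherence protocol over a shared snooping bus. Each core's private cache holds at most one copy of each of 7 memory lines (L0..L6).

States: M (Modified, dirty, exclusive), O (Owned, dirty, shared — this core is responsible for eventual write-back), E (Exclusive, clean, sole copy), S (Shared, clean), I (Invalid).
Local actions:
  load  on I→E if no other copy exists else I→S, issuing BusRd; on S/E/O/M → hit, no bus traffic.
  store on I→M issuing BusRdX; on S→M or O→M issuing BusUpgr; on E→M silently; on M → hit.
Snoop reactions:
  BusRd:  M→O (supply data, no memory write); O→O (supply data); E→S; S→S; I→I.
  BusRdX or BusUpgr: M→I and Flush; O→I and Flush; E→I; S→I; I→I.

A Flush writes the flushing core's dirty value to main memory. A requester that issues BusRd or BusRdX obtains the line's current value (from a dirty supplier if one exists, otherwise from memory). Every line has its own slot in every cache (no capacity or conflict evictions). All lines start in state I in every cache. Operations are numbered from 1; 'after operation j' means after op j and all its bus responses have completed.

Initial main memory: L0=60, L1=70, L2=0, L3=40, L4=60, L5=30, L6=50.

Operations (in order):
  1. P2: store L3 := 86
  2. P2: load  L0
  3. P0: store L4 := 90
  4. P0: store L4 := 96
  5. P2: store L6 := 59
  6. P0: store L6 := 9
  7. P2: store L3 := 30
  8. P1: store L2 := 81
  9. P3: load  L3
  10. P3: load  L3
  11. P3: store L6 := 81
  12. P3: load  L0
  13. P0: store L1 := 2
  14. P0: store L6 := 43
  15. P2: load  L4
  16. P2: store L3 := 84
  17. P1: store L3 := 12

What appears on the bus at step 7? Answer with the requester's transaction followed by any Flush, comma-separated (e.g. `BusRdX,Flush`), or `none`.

bus = none

1. P2: store L3 := 86  bus=[BusRdX]  L3: P0=I P1=I P2=M P3=I  mem[L3]=40
2. P2: load  L0  bus=[BusRd]  L0: P0=I P1=I P2=E P3=I  mem[L0]=60
3. P0: store L4 := 90  bus=[BusRdX]  L4: P0=M P1=I P2=I P3=I  mem[L4]=60
4. P0: store L4 := 96  bus=[-]  L4: P0=M P1=I P2=I P3=I  mem[L4]=60
5. P2: store L6 := 59  bus=[BusRdX]  L6: P0=I P1=I P2=M P3=I  mem[L6]=50
6. P0: store L6 := 9  bus=[BusRdX,Flush]  L6: P0=M P1=I P2=I P3=I  mem[L6]=59
7. P2: store L3 := 30  bus=[-]  L3: P0=I P1=I P2=M P3=I  mem[L3]=40
8. P1: store L2 := 81  bus=[BusRdX]  L2: P0=I P1=M P2=I P3=I  mem[L2]=0
9. P3: load  L3  bus=[BusRd]  L3: P0=I P1=I P2=O P3=S  mem[L3]=40
10. P3: load  L3  bus=[-]  L3: P0=I P1=I P2=O P3=S  mem[L3]=40
11. P3: store L6 := 81  bus=[BusRdX,Flush]  L6: P0=I P1=I P2=I P3=M  mem[L6]=9
12. P3: load  L0  bus=[BusRd]  L0: P0=I P1=I P2=S P3=S  mem[L0]=60
13. P0: store L1 := 2  bus=[BusRdX]  L1: P0=M P1=I P2=I P3=I  mem[L1]=70
14. P0: store L6 := 43  bus=[BusRdX,Flush]  L6: P0=M P1=I P2=I P3=I  mem[L6]=81
15. P2: load  L4  bus=[BusRd]  L4: P0=O P1=I P2=S P3=I  mem[L4]=60
16. P2: store L3 := 84  bus=[BusUpgr]  L3: P0=I P1=I P2=M P3=I  mem[L3]=40
17. P1: store L3 := 12  bus=[BusRdX,Flush]  L3: P0=I P1=M P2=I P3=I  mem[L3]=84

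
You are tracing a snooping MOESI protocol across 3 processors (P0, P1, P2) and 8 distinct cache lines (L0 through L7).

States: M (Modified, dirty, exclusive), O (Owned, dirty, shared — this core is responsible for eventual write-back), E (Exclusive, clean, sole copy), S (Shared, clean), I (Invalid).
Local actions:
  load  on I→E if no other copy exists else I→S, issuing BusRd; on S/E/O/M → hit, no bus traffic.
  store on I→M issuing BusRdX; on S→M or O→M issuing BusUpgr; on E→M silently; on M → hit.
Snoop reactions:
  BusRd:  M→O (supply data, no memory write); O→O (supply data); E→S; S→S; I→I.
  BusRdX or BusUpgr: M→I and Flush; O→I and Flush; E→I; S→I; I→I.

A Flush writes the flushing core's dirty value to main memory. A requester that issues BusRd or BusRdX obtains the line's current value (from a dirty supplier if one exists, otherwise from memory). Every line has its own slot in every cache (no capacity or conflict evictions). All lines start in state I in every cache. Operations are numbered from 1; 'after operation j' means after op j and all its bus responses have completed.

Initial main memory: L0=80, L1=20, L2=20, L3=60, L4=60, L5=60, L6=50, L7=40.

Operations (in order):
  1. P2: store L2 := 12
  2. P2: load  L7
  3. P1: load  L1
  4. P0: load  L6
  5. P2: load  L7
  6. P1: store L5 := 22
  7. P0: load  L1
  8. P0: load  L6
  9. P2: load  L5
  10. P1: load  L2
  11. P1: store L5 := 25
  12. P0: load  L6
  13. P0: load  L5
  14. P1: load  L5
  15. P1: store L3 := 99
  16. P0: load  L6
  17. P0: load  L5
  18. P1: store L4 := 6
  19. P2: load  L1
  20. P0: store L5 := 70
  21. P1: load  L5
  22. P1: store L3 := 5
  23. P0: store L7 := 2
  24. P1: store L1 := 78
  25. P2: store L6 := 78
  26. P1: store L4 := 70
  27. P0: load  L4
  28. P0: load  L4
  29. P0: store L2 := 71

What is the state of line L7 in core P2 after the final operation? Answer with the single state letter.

state = I

  op1 P2: store L2 := 12 → I/I/M on L2; bus BusRdX; mem=20
  op2 P2: load  L7 → I/I/E on L7; bus BusRd; mem=40
  op3 P1: load  L1 → I/E/I on L1; bus BusRd; mem=20
  op4 P0: load  L6 → E/I/I on L6; bus BusRd; mem=50
  op5 P2: load  L7 → I/I/E on L7; bus (none); mem=40
  op6 P1: store L5 := 22 → I/M/I on L5; bus BusRdX; mem=60
  op7 P0: load  L1 → S/S/I on L1; bus BusRd; mem=20
  op8 P0: load  L6 → E/I/I on L6; bus (none); mem=50
  op9 P2: load  L5 → I/O/S on L5; bus BusRd; mem=60
  op10 P1: load  L2 → I/S/O on L2; bus BusRd; mem=20
  op11 P1: store L5 := 25 → I/M/I on L5; bus BusUpgr; mem=60
  op12 P0: load  L6 → E/I/I on L6; bus (none); mem=50
  op13 P0: load  L5 → S/O/I on L5; bus BusRd; mem=60
  op14 P1: load  L5 → S/O/I on L5; bus (none); mem=60
  op15 P1: store L3 := 99 → I/M/I on L3; bus BusRdX; mem=60
  op16 P0: load  L6 → E/I/I on L6; bus (none); mem=50
  op17 P0: load  L5 → S/O/I on L5; bus (none); mem=60
  op18 P1: store L4 := 6 → I/M/I on L4; bus BusRdX; mem=60
  op19 P2: load  L1 → S/S/S on L1; bus BusRd; mem=20
  op20 P0: store L5 := 70 → M/I/I on L5; bus BusUpgr Flush; mem=25
  op21 P1: load  L5 → O/S/I on L5; bus BusRd; mem=25
  op22 P1: store L3 := 5 → I/M/I on L3; bus (none); mem=60
  op23 P0: store L7 := 2 → M/I/I on L7; bus BusRdX; mem=40
  op24 P1: store L1 := 78 → I/M/I on L1; bus BusUpgr; mem=20
  op25 P2: store L6 := 78 → I/I/M on L6; bus BusRdX; mem=50
  op26 P1: store L4 := 70 → I/M/I on L4; bus (none); mem=60
  op27 P0: load  L4 → S/O/I on L4; bus BusRd; mem=60
  op28 P0: load  L4 → S/O/I on L4; bus (none); mem=60
  op29 P0: store L2 := 71 → M/I/I on L2; bus BusRdX Flush; mem=12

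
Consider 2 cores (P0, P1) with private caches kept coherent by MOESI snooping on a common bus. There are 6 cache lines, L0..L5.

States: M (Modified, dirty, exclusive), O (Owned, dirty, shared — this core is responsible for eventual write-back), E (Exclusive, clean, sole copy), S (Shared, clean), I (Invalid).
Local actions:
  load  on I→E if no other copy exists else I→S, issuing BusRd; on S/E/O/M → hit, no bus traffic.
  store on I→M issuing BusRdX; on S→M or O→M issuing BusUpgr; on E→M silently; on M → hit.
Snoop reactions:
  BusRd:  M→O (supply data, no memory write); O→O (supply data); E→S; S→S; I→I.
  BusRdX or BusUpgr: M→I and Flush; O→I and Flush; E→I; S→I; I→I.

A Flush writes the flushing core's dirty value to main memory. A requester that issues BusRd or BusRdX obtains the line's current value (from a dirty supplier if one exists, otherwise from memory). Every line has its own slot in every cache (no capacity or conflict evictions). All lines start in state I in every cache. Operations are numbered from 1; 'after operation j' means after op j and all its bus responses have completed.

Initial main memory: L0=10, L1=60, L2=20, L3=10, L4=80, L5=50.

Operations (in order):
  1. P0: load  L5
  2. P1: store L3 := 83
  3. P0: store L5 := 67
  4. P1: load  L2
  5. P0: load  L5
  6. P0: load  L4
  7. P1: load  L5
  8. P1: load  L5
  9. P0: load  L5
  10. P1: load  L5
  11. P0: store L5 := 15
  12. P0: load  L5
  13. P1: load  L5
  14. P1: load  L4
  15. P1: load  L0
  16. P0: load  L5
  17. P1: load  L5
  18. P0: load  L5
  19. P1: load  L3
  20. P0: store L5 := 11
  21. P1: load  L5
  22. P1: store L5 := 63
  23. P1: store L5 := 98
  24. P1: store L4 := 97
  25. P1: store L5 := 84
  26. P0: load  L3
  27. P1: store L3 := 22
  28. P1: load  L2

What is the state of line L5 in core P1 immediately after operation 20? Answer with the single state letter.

state = I

step 1: P0: load  L5  ⟶  EI  (L5)  txn=BusRd  M[L5]=50
step 2: P1: store L3 := 83  ⟶  IM  (L3)  txn=BusRdX  M[L3]=10
step 3: P0: store L5 := 67  ⟶  MI  (L5)  txn=∅  M[L5]=50
step 4: P1: load  L2  ⟶  IE  (L2)  txn=BusRd  M[L2]=20
step 5: P0: load  L5  ⟶  MI  (L5)  txn=∅  M[L5]=50
step 6: P0: load  L4  ⟶  EI  (L4)  txn=BusRd  M[L4]=80
step 7: P1: load  L5  ⟶  OS  (L5)  txn=BusRd  M[L5]=50
step 8: P1: load  L5  ⟶  OS  (L5)  txn=∅  M[L5]=50
step 9: P0: load  L5  ⟶  OS  (L5)  txn=∅  M[L5]=50
step 10: P1: load  L5  ⟶  OS  (L5)  txn=∅  M[L5]=50
step 11: P0: store L5 := 15  ⟶  MI  (L5)  txn=BusUpgr  M[L5]=50
step 12: P0: load  L5  ⟶  MI  (L5)  txn=∅  M[L5]=50
step 13: P1: load  L5  ⟶  OS  (L5)  txn=BusRd  M[L5]=50
step 14: P1: load  L4  ⟶  SS  (L4)  txn=BusRd  M[L4]=80
step 15: P1: load  L0  ⟶  IE  (L0)  txn=BusRd  M[L0]=10
step 16: P0: load  L5  ⟶  OS  (L5)  txn=∅  M[L5]=50
step 17: P1: load  L5  ⟶  OS  (L5)  txn=∅  M[L5]=50
step 18: P0: load  L5  ⟶  OS  (L5)  txn=∅  M[L5]=50
step 19: P1: load  L3  ⟶  IM  (L3)  txn=∅  M[L3]=10
step 20: P0: store L5 := 11  ⟶  MI  (L5)  txn=BusUpgr  M[L5]=50
step 21: P1: load  L5  ⟶  OS  (L5)  txn=BusRd  M[L5]=50
step 22: P1: store L5 := 63  ⟶  IM  (L5)  txn=BusUpgr+Flush  M[L5]=11
step 23: P1: store L5 := 98  ⟶  IM  (L5)  txn=∅  M[L5]=11
step 24: P1: store L4 := 97  ⟶  IM  (L4)  txn=BusUpgr  M[L4]=80
step 25: P1: store L5 := 84  ⟶  IM  (L5)  txn=∅  M[L5]=11
step 26: P0: load  L3  ⟶  SO  (L3)  txn=BusRd  M[L3]=10
step 27: P1: store L3 := 22  ⟶  IM  (L3)  txn=BusUpgr  M[L3]=10
step 28: P1: load  L2  ⟶  IE  (L2)  txn=∅  M[L2]=20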